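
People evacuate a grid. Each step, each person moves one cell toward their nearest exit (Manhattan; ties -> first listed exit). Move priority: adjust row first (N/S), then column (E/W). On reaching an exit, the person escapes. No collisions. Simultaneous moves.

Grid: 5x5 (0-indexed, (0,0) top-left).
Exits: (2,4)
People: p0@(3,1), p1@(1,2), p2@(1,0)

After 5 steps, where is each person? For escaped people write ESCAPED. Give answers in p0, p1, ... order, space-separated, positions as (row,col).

Step 1: p0:(3,1)->(2,1) | p1:(1,2)->(2,2) | p2:(1,0)->(2,0)
Step 2: p0:(2,1)->(2,2) | p1:(2,2)->(2,3) | p2:(2,0)->(2,1)
Step 3: p0:(2,2)->(2,3) | p1:(2,3)->(2,4)->EXIT | p2:(2,1)->(2,2)
Step 4: p0:(2,3)->(2,4)->EXIT | p1:escaped | p2:(2,2)->(2,3)
Step 5: p0:escaped | p1:escaped | p2:(2,3)->(2,4)->EXIT

ESCAPED ESCAPED ESCAPED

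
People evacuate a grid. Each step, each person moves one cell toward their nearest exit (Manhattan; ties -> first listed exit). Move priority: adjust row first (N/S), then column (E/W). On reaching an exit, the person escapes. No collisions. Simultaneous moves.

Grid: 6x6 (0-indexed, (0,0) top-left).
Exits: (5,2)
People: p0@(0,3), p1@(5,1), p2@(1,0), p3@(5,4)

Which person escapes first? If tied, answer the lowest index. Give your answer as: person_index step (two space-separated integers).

Step 1: p0:(0,3)->(1,3) | p1:(5,1)->(5,2)->EXIT | p2:(1,0)->(2,0) | p3:(5,4)->(5,3)
Step 2: p0:(1,3)->(2,3) | p1:escaped | p2:(2,0)->(3,0) | p3:(5,3)->(5,2)->EXIT
Step 3: p0:(2,3)->(3,3) | p1:escaped | p2:(3,0)->(4,0) | p3:escaped
Step 4: p0:(3,3)->(4,3) | p1:escaped | p2:(4,0)->(5,0) | p3:escaped
Step 5: p0:(4,3)->(5,3) | p1:escaped | p2:(5,0)->(5,1) | p3:escaped
Step 6: p0:(5,3)->(5,2)->EXIT | p1:escaped | p2:(5,1)->(5,2)->EXIT | p3:escaped
Exit steps: [6, 1, 6, 2]
First to escape: p1 at step 1

Answer: 1 1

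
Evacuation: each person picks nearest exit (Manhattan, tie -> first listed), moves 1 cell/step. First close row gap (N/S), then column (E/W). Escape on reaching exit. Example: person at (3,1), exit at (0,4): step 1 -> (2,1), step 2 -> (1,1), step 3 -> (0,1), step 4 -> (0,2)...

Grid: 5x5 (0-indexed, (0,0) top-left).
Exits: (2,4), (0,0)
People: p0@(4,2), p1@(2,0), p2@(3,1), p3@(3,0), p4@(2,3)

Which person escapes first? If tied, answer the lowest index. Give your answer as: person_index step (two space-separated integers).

Answer: 4 1

Derivation:
Step 1: p0:(4,2)->(3,2) | p1:(2,0)->(1,0) | p2:(3,1)->(2,1) | p3:(3,0)->(2,0) | p4:(2,3)->(2,4)->EXIT
Step 2: p0:(3,2)->(2,2) | p1:(1,0)->(0,0)->EXIT | p2:(2,1)->(2,2) | p3:(2,0)->(1,0) | p4:escaped
Step 3: p0:(2,2)->(2,3) | p1:escaped | p2:(2,2)->(2,3) | p3:(1,0)->(0,0)->EXIT | p4:escaped
Step 4: p0:(2,3)->(2,4)->EXIT | p1:escaped | p2:(2,3)->(2,4)->EXIT | p3:escaped | p4:escaped
Exit steps: [4, 2, 4, 3, 1]
First to escape: p4 at step 1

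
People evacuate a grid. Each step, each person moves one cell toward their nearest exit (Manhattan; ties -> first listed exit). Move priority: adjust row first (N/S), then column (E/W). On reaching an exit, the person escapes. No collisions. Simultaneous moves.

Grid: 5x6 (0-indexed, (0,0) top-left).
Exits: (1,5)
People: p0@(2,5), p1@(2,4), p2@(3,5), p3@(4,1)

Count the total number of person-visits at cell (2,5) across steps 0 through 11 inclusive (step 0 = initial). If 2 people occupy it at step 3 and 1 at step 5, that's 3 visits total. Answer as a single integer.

Answer: 2

Derivation:
Step 0: p0@(2,5) p1@(2,4) p2@(3,5) p3@(4,1) -> at (2,5): 1 [p0], cum=1
Step 1: p0@ESC p1@(1,4) p2@(2,5) p3@(3,1) -> at (2,5): 1 [p2], cum=2
Step 2: p0@ESC p1@ESC p2@ESC p3@(2,1) -> at (2,5): 0 [-], cum=2
Step 3: p0@ESC p1@ESC p2@ESC p3@(1,1) -> at (2,5): 0 [-], cum=2
Step 4: p0@ESC p1@ESC p2@ESC p3@(1,2) -> at (2,5): 0 [-], cum=2
Step 5: p0@ESC p1@ESC p2@ESC p3@(1,3) -> at (2,5): 0 [-], cum=2
Step 6: p0@ESC p1@ESC p2@ESC p3@(1,4) -> at (2,5): 0 [-], cum=2
Step 7: p0@ESC p1@ESC p2@ESC p3@ESC -> at (2,5): 0 [-], cum=2
Total visits = 2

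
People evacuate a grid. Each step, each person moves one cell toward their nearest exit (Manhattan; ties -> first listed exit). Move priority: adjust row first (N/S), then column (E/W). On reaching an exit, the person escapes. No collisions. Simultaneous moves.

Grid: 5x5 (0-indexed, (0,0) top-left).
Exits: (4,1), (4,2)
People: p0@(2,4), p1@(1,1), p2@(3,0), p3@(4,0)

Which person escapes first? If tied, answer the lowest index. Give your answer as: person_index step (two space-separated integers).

Step 1: p0:(2,4)->(3,4) | p1:(1,1)->(2,1) | p2:(3,0)->(4,0) | p3:(4,0)->(4,1)->EXIT
Step 2: p0:(3,4)->(4,4) | p1:(2,1)->(3,1) | p2:(4,0)->(4,1)->EXIT | p3:escaped
Step 3: p0:(4,4)->(4,3) | p1:(3,1)->(4,1)->EXIT | p2:escaped | p3:escaped
Step 4: p0:(4,3)->(4,2)->EXIT | p1:escaped | p2:escaped | p3:escaped
Exit steps: [4, 3, 2, 1]
First to escape: p3 at step 1

Answer: 3 1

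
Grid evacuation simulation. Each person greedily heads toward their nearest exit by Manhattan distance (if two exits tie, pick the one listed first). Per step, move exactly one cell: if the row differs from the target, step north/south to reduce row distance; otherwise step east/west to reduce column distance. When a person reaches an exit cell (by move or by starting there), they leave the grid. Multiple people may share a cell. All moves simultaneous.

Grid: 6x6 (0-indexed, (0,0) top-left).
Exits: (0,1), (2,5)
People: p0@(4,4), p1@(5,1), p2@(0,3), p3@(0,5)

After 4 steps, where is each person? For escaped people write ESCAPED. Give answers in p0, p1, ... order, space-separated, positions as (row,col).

Step 1: p0:(4,4)->(3,4) | p1:(5,1)->(4,1) | p2:(0,3)->(0,2) | p3:(0,5)->(1,5)
Step 2: p0:(3,4)->(2,4) | p1:(4,1)->(3,1) | p2:(0,2)->(0,1)->EXIT | p3:(1,5)->(2,5)->EXIT
Step 3: p0:(2,4)->(2,5)->EXIT | p1:(3,1)->(2,1) | p2:escaped | p3:escaped
Step 4: p0:escaped | p1:(2,1)->(1,1) | p2:escaped | p3:escaped

ESCAPED (1,1) ESCAPED ESCAPED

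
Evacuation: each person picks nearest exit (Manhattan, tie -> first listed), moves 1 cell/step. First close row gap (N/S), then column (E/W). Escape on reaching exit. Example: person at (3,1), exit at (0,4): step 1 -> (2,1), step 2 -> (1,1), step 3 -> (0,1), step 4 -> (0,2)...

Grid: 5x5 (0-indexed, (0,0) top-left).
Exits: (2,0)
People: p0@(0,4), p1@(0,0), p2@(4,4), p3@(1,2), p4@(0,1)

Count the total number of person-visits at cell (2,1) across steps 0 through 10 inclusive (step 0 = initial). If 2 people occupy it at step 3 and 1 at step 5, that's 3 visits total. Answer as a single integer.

Answer: 4

Derivation:
Step 0: p0@(0,4) p1@(0,0) p2@(4,4) p3@(1,2) p4@(0,1) -> at (2,1): 0 [-], cum=0
Step 1: p0@(1,4) p1@(1,0) p2@(3,4) p3@(2,2) p4@(1,1) -> at (2,1): 0 [-], cum=0
Step 2: p0@(2,4) p1@ESC p2@(2,4) p3@(2,1) p4@(2,1) -> at (2,1): 2 [p3,p4], cum=2
Step 3: p0@(2,3) p1@ESC p2@(2,3) p3@ESC p4@ESC -> at (2,1): 0 [-], cum=2
Step 4: p0@(2,2) p1@ESC p2@(2,2) p3@ESC p4@ESC -> at (2,1): 0 [-], cum=2
Step 5: p0@(2,1) p1@ESC p2@(2,1) p3@ESC p4@ESC -> at (2,1): 2 [p0,p2], cum=4
Step 6: p0@ESC p1@ESC p2@ESC p3@ESC p4@ESC -> at (2,1): 0 [-], cum=4
Total visits = 4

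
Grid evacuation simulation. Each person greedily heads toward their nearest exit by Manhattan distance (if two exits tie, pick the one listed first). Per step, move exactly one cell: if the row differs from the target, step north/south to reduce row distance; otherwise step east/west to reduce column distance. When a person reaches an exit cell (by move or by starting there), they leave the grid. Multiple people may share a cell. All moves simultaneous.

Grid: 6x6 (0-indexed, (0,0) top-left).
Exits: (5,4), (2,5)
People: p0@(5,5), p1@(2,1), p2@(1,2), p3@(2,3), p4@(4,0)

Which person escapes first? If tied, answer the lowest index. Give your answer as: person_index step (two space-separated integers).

Answer: 0 1

Derivation:
Step 1: p0:(5,5)->(5,4)->EXIT | p1:(2,1)->(2,2) | p2:(1,2)->(2,2) | p3:(2,3)->(2,4) | p4:(4,0)->(5,0)
Step 2: p0:escaped | p1:(2,2)->(2,3) | p2:(2,2)->(2,3) | p3:(2,4)->(2,5)->EXIT | p4:(5,0)->(5,1)
Step 3: p0:escaped | p1:(2,3)->(2,4) | p2:(2,3)->(2,4) | p3:escaped | p4:(5,1)->(5,2)
Step 4: p0:escaped | p1:(2,4)->(2,5)->EXIT | p2:(2,4)->(2,5)->EXIT | p3:escaped | p4:(5,2)->(5,3)
Step 5: p0:escaped | p1:escaped | p2:escaped | p3:escaped | p4:(5,3)->(5,4)->EXIT
Exit steps: [1, 4, 4, 2, 5]
First to escape: p0 at step 1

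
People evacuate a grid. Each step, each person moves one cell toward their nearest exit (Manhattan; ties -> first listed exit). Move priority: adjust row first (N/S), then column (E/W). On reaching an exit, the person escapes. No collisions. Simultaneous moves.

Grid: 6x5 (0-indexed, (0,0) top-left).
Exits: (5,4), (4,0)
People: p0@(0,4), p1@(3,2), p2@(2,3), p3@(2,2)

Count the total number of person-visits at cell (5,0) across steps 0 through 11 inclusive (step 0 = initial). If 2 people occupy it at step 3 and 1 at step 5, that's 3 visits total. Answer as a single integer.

Step 0: p0@(0,4) p1@(3,2) p2@(2,3) p3@(2,2) -> at (5,0): 0 [-], cum=0
Step 1: p0@(1,4) p1@(4,2) p2@(3,3) p3@(3,2) -> at (5,0): 0 [-], cum=0
Step 2: p0@(2,4) p1@(4,1) p2@(4,3) p3@(4,2) -> at (5,0): 0 [-], cum=0
Step 3: p0@(3,4) p1@ESC p2@(5,3) p3@(4,1) -> at (5,0): 0 [-], cum=0
Step 4: p0@(4,4) p1@ESC p2@ESC p3@ESC -> at (5,0): 0 [-], cum=0
Step 5: p0@ESC p1@ESC p2@ESC p3@ESC -> at (5,0): 0 [-], cum=0
Total visits = 0

Answer: 0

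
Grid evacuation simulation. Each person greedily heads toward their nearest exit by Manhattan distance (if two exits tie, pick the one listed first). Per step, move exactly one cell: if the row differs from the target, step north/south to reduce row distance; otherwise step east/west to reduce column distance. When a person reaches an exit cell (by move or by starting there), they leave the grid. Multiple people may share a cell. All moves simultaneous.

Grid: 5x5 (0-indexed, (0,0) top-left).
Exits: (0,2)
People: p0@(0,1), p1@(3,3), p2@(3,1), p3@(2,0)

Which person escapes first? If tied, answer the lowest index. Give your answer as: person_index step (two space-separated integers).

Answer: 0 1

Derivation:
Step 1: p0:(0,1)->(0,2)->EXIT | p1:(3,3)->(2,3) | p2:(3,1)->(2,1) | p3:(2,0)->(1,0)
Step 2: p0:escaped | p1:(2,3)->(1,3) | p2:(2,1)->(1,1) | p3:(1,0)->(0,0)
Step 3: p0:escaped | p1:(1,3)->(0,3) | p2:(1,1)->(0,1) | p3:(0,0)->(0,1)
Step 4: p0:escaped | p1:(0,3)->(0,2)->EXIT | p2:(0,1)->(0,2)->EXIT | p3:(0,1)->(0,2)->EXIT
Exit steps: [1, 4, 4, 4]
First to escape: p0 at step 1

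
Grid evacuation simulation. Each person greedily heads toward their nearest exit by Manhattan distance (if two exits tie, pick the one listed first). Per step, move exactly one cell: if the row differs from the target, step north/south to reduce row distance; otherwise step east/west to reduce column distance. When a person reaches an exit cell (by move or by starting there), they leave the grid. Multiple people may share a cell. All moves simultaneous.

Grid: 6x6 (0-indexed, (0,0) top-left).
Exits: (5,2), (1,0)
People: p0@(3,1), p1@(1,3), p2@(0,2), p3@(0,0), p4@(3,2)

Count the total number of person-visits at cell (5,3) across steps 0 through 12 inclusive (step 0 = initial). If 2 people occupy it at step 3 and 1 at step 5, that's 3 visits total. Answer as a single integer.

Answer: 0

Derivation:
Step 0: p0@(3,1) p1@(1,3) p2@(0,2) p3@(0,0) p4@(3,2) -> at (5,3): 0 [-], cum=0
Step 1: p0@(4,1) p1@(1,2) p2@(1,2) p3@ESC p4@(4,2) -> at (5,3): 0 [-], cum=0
Step 2: p0@(5,1) p1@(1,1) p2@(1,1) p3@ESC p4@ESC -> at (5,3): 0 [-], cum=0
Step 3: p0@ESC p1@ESC p2@ESC p3@ESC p4@ESC -> at (5,3): 0 [-], cum=0
Total visits = 0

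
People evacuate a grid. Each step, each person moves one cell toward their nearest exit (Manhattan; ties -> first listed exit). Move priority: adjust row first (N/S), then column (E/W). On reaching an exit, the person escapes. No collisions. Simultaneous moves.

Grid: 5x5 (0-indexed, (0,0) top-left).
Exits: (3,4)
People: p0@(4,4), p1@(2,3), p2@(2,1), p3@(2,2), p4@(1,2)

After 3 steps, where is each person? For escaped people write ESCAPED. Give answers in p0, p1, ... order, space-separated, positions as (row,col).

Step 1: p0:(4,4)->(3,4)->EXIT | p1:(2,3)->(3,3) | p2:(2,1)->(3,1) | p3:(2,2)->(3,2) | p4:(1,2)->(2,2)
Step 2: p0:escaped | p1:(3,3)->(3,4)->EXIT | p2:(3,1)->(3,2) | p3:(3,2)->(3,3) | p4:(2,2)->(3,2)
Step 3: p0:escaped | p1:escaped | p2:(3,2)->(3,3) | p3:(3,3)->(3,4)->EXIT | p4:(3,2)->(3,3)

ESCAPED ESCAPED (3,3) ESCAPED (3,3)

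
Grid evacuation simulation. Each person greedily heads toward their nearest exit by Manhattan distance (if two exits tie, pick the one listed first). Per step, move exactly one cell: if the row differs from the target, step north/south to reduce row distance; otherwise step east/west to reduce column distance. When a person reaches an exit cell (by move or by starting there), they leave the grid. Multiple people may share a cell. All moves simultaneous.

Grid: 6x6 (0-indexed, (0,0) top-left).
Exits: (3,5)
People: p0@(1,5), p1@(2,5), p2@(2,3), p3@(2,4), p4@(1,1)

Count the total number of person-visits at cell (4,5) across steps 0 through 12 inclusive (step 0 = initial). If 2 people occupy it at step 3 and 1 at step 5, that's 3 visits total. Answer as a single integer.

Answer: 0

Derivation:
Step 0: p0@(1,5) p1@(2,5) p2@(2,3) p3@(2,4) p4@(1,1) -> at (4,5): 0 [-], cum=0
Step 1: p0@(2,5) p1@ESC p2@(3,3) p3@(3,4) p4@(2,1) -> at (4,5): 0 [-], cum=0
Step 2: p0@ESC p1@ESC p2@(3,4) p3@ESC p4@(3,1) -> at (4,5): 0 [-], cum=0
Step 3: p0@ESC p1@ESC p2@ESC p3@ESC p4@(3,2) -> at (4,5): 0 [-], cum=0
Step 4: p0@ESC p1@ESC p2@ESC p3@ESC p4@(3,3) -> at (4,5): 0 [-], cum=0
Step 5: p0@ESC p1@ESC p2@ESC p3@ESC p4@(3,4) -> at (4,5): 0 [-], cum=0
Step 6: p0@ESC p1@ESC p2@ESC p3@ESC p4@ESC -> at (4,5): 0 [-], cum=0
Total visits = 0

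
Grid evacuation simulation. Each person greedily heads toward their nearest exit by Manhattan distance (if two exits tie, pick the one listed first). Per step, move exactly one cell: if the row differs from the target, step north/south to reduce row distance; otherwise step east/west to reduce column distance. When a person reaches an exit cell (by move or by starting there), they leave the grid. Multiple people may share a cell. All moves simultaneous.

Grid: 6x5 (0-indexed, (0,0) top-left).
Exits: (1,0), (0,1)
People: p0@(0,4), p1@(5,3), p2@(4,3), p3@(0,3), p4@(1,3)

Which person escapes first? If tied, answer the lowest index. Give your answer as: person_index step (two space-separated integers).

Step 1: p0:(0,4)->(0,3) | p1:(5,3)->(4,3) | p2:(4,3)->(3,3) | p3:(0,3)->(0,2) | p4:(1,3)->(1,2)
Step 2: p0:(0,3)->(0,2) | p1:(4,3)->(3,3) | p2:(3,3)->(2,3) | p3:(0,2)->(0,1)->EXIT | p4:(1,2)->(1,1)
Step 3: p0:(0,2)->(0,1)->EXIT | p1:(3,3)->(2,3) | p2:(2,3)->(1,3) | p3:escaped | p4:(1,1)->(1,0)->EXIT
Step 4: p0:escaped | p1:(2,3)->(1,3) | p2:(1,3)->(1,2) | p3:escaped | p4:escaped
Step 5: p0:escaped | p1:(1,3)->(1,2) | p2:(1,2)->(1,1) | p3:escaped | p4:escaped
Step 6: p0:escaped | p1:(1,2)->(1,1) | p2:(1,1)->(1,0)->EXIT | p3:escaped | p4:escaped
Step 7: p0:escaped | p1:(1,1)->(1,0)->EXIT | p2:escaped | p3:escaped | p4:escaped
Exit steps: [3, 7, 6, 2, 3]
First to escape: p3 at step 2

Answer: 3 2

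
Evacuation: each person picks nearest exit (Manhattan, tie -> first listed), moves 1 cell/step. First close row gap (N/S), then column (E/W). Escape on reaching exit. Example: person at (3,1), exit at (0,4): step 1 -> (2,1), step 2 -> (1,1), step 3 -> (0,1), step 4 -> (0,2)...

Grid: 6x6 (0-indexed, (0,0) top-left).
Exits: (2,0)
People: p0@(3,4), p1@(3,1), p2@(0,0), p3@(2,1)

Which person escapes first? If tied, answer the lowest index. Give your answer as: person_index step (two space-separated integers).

Step 1: p0:(3,4)->(2,4) | p1:(3,1)->(2,1) | p2:(0,0)->(1,0) | p3:(2,1)->(2,0)->EXIT
Step 2: p0:(2,4)->(2,3) | p1:(2,1)->(2,0)->EXIT | p2:(1,0)->(2,0)->EXIT | p3:escaped
Step 3: p0:(2,3)->(2,2) | p1:escaped | p2:escaped | p3:escaped
Step 4: p0:(2,2)->(2,1) | p1:escaped | p2:escaped | p3:escaped
Step 5: p0:(2,1)->(2,0)->EXIT | p1:escaped | p2:escaped | p3:escaped
Exit steps: [5, 2, 2, 1]
First to escape: p3 at step 1

Answer: 3 1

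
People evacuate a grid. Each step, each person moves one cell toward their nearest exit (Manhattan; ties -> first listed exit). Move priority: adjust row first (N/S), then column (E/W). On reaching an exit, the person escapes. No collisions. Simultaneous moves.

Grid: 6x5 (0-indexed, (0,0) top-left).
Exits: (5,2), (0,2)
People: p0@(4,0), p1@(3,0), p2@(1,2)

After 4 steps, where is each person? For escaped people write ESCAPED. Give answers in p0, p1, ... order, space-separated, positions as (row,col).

Step 1: p0:(4,0)->(5,0) | p1:(3,0)->(4,0) | p2:(1,2)->(0,2)->EXIT
Step 2: p0:(5,0)->(5,1) | p1:(4,0)->(5,0) | p2:escaped
Step 3: p0:(5,1)->(5,2)->EXIT | p1:(5,0)->(5,1) | p2:escaped
Step 4: p0:escaped | p1:(5,1)->(5,2)->EXIT | p2:escaped

ESCAPED ESCAPED ESCAPED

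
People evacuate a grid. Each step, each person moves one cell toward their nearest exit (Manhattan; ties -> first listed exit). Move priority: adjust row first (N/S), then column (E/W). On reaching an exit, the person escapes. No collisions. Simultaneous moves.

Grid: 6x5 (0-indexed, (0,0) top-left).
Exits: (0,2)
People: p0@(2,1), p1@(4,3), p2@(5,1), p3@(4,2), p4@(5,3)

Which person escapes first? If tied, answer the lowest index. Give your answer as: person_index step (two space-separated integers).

Answer: 0 3

Derivation:
Step 1: p0:(2,1)->(1,1) | p1:(4,3)->(3,3) | p2:(5,1)->(4,1) | p3:(4,2)->(3,2) | p4:(5,3)->(4,3)
Step 2: p0:(1,1)->(0,1) | p1:(3,3)->(2,3) | p2:(4,1)->(3,1) | p3:(3,2)->(2,2) | p4:(4,3)->(3,3)
Step 3: p0:(0,1)->(0,2)->EXIT | p1:(2,3)->(1,3) | p2:(3,1)->(2,1) | p3:(2,2)->(1,2) | p4:(3,3)->(2,3)
Step 4: p0:escaped | p1:(1,3)->(0,3) | p2:(2,1)->(1,1) | p3:(1,2)->(0,2)->EXIT | p4:(2,3)->(1,3)
Step 5: p0:escaped | p1:(0,3)->(0,2)->EXIT | p2:(1,1)->(0,1) | p3:escaped | p4:(1,3)->(0,3)
Step 6: p0:escaped | p1:escaped | p2:(0,1)->(0,2)->EXIT | p3:escaped | p4:(0,3)->(0,2)->EXIT
Exit steps: [3, 5, 6, 4, 6]
First to escape: p0 at step 3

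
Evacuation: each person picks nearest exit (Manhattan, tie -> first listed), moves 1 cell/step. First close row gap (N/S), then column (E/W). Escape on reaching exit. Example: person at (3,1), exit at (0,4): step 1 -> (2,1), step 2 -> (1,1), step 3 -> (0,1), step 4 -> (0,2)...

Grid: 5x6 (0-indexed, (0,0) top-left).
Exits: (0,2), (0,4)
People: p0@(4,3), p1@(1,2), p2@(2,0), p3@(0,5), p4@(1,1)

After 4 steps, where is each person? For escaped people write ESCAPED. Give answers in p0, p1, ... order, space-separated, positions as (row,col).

Step 1: p0:(4,3)->(3,3) | p1:(1,2)->(0,2)->EXIT | p2:(2,0)->(1,0) | p3:(0,5)->(0,4)->EXIT | p4:(1,1)->(0,1)
Step 2: p0:(3,3)->(2,3) | p1:escaped | p2:(1,0)->(0,0) | p3:escaped | p4:(0,1)->(0,2)->EXIT
Step 3: p0:(2,3)->(1,3) | p1:escaped | p2:(0,0)->(0,1) | p3:escaped | p4:escaped
Step 4: p0:(1,3)->(0,3) | p1:escaped | p2:(0,1)->(0,2)->EXIT | p3:escaped | p4:escaped

(0,3) ESCAPED ESCAPED ESCAPED ESCAPED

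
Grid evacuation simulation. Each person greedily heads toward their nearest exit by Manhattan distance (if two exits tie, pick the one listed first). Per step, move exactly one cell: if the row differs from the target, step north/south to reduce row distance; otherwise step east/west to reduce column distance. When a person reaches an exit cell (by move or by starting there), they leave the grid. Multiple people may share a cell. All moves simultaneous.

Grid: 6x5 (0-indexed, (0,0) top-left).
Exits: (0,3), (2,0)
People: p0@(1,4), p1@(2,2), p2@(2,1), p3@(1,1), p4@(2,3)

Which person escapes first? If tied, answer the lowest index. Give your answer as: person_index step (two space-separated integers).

Step 1: p0:(1,4)->(0,4) | p1:(2,2)->(2,1) | p2:(2,1)->(2,0)->EXIT | p3:(1,1)->(2,1) | p4:(2,3)->(1,3)
Step 2: p0:(0,4)->(0,3)->EXIT | p1:(2,1)->(2,0)->EXIT | p2:escaped | p3:(2,1)->(2,0)->EXIT | p4:(1,3)->(0,3)->EXIT
Exit steps: [2, 2, 1, 2, 2]
First to escape: p2 at step 1

Answer: 2 1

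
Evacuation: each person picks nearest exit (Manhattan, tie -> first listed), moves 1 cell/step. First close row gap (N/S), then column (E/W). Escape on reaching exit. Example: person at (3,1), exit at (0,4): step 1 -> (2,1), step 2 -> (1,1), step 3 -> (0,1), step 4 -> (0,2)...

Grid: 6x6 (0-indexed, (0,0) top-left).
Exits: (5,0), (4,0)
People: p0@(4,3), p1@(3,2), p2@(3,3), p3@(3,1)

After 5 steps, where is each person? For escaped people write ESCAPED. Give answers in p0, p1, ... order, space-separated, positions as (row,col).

Step 1: p0:(4,3)->(4,2) | p1:(3,2)->(4,2) | p2:(3,3)->(4,3) | p3:(3,1)->(4,1)
Step 2: p0:(4,2)->(4,1) | p1:(4,2)->(4,1) | p2:(4,3)->(4,2) | p3:(4,1)->(4,0)->EXIT
Step 3: p0:(4,1)->(4,0)->EXIT | p1:(4,1)->(4,0)->EXIT | p2:(4,2)->(4,1) | p3:escaped
Step 4: p0:escaped | p1:escaped | p2:(4,1)->(4,0)->EXIT | p3:escaped

ESCAPED ESCAPED ESCAPED ESCAPED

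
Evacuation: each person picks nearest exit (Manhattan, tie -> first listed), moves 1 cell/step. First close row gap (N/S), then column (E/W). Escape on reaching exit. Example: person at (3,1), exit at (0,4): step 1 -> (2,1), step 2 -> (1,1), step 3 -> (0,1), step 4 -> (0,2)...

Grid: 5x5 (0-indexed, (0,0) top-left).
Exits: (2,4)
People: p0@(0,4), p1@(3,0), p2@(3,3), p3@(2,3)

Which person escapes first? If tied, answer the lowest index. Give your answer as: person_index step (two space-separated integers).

Answer: 3 1

Derivation:
Step 1: p0:(0,4)->(1,4) | p1:(3,0)->(2,0) | p2:(3,3)->(2,3) | p3:(2,3)->(2,4)->EXIT
Step 2: p0:(1,4)->(2,4)->EXIT | p1:(2,0)->(2,1) | p2:(2,3)->(2,4)->EXIT | p3:escaped
Step 3: p0:escaped | p1:(2,1)->(2,2) | p2:escaped | p3:escaped
Step 4: p0:escaped | p1:(2,2)->(2,3) | p2:escaped | p3:escaped
Step 5: p0:escaped | p1:(2,3)->(2,4)->EXIT | p2:escaped | p3:escaped
Exit steps: [2, 5, 2, 1]
First to escape: p3 at step 1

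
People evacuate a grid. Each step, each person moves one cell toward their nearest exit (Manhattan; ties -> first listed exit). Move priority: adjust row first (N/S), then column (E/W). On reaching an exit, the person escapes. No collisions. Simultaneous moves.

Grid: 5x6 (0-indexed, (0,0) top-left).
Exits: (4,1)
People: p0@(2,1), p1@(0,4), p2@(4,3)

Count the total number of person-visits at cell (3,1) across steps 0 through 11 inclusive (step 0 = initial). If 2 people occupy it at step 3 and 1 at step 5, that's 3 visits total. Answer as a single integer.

Step 0: p0@(2,1) p1@(0,4) p2@(4,3) -> at (3,1): 0 [-], cum=0
Step 1: p0@(3,1) p1@(1,4) p2@(4,2) -> at (3,1): 1 [p0], cum=1
Step 2: p0@ESC p1@(2,4) p2@ESC -> at (3,1): 0 [-], cum=1
Step 3: p0@ESC p1@(3,4) p2@ESC -> at (3,1): 0 [-], cum=1
Step 4: p0@ESC p1@(4,4) p2@ESC -> at (3,1): 0 [-], cum=1
Step 5: p0@ESC p1@(4,3) p2@ESC -> at (3,1): 0 [-], cum=1
Step 6: p0@ESC p1@(4,2) p2@ESC -> at (3,1): 0 [-], cum=1
Step 7: p0@ESC p1@ESC p2@ESC -> at (3,1): 0 [-], cum=1
Total visits = 1

Answer: 1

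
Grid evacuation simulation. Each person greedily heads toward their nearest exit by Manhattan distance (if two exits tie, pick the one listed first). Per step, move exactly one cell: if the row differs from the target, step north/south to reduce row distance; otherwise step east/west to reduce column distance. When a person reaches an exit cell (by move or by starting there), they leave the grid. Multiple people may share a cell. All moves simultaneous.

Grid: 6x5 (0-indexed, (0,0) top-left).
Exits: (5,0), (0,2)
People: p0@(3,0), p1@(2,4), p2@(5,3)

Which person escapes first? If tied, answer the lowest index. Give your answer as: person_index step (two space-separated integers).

Answer: 0 2

Derivation:
Step 1: p0:(3,0)->(4,0) | p1:(2,4)->(1,4) | p2:(5,3)->(5,2)
Step 2: p0:(4,0)->(5,0)->EXIT | p1:(1,4)->(0,4) | p2:(5,2)->(5,1)
Step 3: p0:escaped | p1:(0,4)->(0,3) | p2:(5,1)->(5,0)->EXIT
Step 4: p0:escaped | p1:(0,3)->(0,2)->EXIT | p2:escaped
Exit steps: [2, 4, 3]
First to escape: p0 at step 2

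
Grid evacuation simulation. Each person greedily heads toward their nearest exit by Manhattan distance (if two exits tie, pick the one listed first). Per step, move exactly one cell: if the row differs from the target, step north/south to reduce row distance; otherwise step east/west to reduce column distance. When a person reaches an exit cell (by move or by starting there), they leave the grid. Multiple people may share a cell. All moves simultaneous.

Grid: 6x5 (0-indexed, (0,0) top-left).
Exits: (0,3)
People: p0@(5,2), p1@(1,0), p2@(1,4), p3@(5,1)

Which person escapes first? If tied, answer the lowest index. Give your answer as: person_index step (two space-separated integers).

Answer: 2 2

Derivation:
Step 1: p0:(5,2)->(4,2) | p1:(1,0)->(0,0) | p2:(1,4)->(0,4) | p3:(5,1)->(4,1)
Step 2: p0:(4,2)->(3,2) | p1:(0,0)->(0,1) | p2:(0,4)->(0,3)->EXIT | p3:(4,1)->(3,1)
Step 3: p0:(3,2)->(2,2) | p1:(0,1)->(0,2) | p2:escaped | p3:(3,1)->(2,1)
Step 4: p0:(2,2)->(1,2) | p1:(0,2)->(0,3)->EXIT | p2:escaped | p3:(2,1)->(1,1)
Step 5: p0:(1,2)->(0,2) | p1:escaped | p2:escaped | p3:(1,1)->(0,1)
Step 6: p0:(0,2)->(0,3)->EXIT | p1:escaped | p2:escaped | p3:(0,1)->(0,2)
Step 7: p0:escaped | p1:escaped | p2:escaped | p3:(0,2)->(0,3)->EXIT
Exit steps: [6, 4, 2, 7]
First to escape: p2 at step 2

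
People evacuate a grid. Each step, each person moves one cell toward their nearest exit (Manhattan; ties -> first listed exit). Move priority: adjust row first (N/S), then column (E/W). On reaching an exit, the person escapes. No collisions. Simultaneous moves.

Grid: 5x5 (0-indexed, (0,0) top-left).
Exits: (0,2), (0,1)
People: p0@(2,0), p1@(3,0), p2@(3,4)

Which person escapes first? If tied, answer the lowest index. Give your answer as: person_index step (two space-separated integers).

Answer: 0 3

Derivation:
Step 1: p0:(2,0)->(1,0) | p1:(3,0)->(2,0) | p2:(3,4)->(2,4)
Step 2: p0:(1,0)->(0,0) | p1:(2,0)->(1,0) | p2:(2,4)->(1,4)
Step 3: p0:(0,0)->(0,1)->EXIT | p1:(1,0)->(0,0) | p2:(1,4)->(0,4)
Step 4: p0:escaped | p1:(0,0)->(0,1)->EXIT | p2:(0,4)->(0,3)
Step 5: p0:escaped | p1:escaped | p2:(0,3)->(0,2)->EXIT
Exit steps: [3, 4, 5]
First to escape: p0 at step 3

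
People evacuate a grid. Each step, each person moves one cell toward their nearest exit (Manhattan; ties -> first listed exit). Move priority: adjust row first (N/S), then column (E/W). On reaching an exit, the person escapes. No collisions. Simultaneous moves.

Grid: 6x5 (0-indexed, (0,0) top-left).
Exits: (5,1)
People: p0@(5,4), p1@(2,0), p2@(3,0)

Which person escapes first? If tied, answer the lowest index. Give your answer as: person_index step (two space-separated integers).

Answer: 0 3

Derivation:
Step 1: p0:(5,4)->(5,3) | p1:(2,0)->(3,0) | p2:(3,0)->(4,0)
Step 2: p0:(5,3)->(5,2) | p1:(3,0)->(4,0) | p2:(4,0)->(5,0)
Step 3: p0:(5,2)->(5,1)->EXIT | p1:(4,0)->(5,0) | p2:(5,0)->(5,1)->EXIT
Step 4: p0:escaped | p1:(5,0)->(5,1)->EXIT | p2:escaped
Exit steps: [3, 4, 3]
First to escape: p0 at step 3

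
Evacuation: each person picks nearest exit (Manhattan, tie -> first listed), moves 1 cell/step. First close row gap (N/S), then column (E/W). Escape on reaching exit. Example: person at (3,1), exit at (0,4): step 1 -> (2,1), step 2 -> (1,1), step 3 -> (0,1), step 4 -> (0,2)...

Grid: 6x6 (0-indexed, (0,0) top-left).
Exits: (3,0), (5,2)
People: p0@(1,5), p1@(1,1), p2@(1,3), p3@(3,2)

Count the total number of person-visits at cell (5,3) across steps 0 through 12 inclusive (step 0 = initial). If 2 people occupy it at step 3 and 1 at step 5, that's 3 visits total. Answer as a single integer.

Step 0: p0@(1,5) p1@(1,1) p2@(1,3) p3@(3,2) -> at (5,3): 0 [-], cum=0
Step 1: p0@(2,5) p1@(2,1) p2@(2,3) p3@(3,1) -> at (5,3): 0 [-], cum=0
Step 2: p0@(3,5) p1@(3,1) p2@(3,3) p3@ESC -> at (5,3): 0 [-], cum=0
Step 3: p0@(3,4) p1@ESC p2@(3,2) p3@ESC -> at (5,3): 0 [-], cum=0
Step 4: p0@(3,3) p1@ESC p2@(3,1) p3@ESC -> at (5,3): 0 [-], cum=0
Step 5: p0@(3,2) p1@ESC p2@ESC p3@ESC -> at (5,3): 0 [-], cum=0
Step 6: p0@(3,1) p1@ESC p2@ESC p3@ESC -> at (5,3): 0 [-], cum=0
Step 7: p0@ESC p1@ESC p2@ESC p3@ESC -> at (5,3): 0 [-], cum=0
Total visits = 0

Answer: 0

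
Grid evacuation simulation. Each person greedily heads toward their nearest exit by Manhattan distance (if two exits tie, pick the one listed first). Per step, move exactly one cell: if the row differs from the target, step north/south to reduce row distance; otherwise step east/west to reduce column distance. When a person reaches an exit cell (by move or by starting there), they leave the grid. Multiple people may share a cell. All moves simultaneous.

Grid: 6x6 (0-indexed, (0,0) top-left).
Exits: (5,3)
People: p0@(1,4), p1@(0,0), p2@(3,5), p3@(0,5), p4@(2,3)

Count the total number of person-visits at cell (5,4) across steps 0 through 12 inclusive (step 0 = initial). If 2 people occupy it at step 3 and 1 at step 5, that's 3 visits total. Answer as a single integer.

Answer: 3

Derivation:
Step 0: p0@(1,4) p1@(0,0) p2@(3,5) p3@(0,5) p4@(2,3) -> at (5,4): 0 [-], cum=0
Step 1: p0@(2,4) p1@(1,0) p2@(4,5) p3@(1,5) p4@(3,3) -> at (5,4): 0 [-], cum=0
Step 2: p0@(3,4) p1@(2,0) p2@(5,5) p3@(2,5) p4@(4,3) -> at (5,4): 0 [-], cum=0
Step 3: p0@(4,4) p1@(3,0) p2@(5,4) p3@(3,5) p4@ESC -> at (5,4): 1 [p2], cum=1
Step 4: p0@(5,4) p1@(4,0) p2@ESC p3@(4,5) p4@ESC -> at (5,4): 1 [p0], cum=2
Step 5: p0@ESC p1@(5,0) p2@ESC p3@(5,5) p4@ESC -> at (5,4): 0 [-], cum=2
Step 6: p0@ESC p1@(5,1) p2@ESC p3@(5,4) p4@ESC -> at (5,4): 1 [p3], cum=3
Step 7: p0@ESC p1@(5,2) p2@ESC p3@ESC p4@ESC -> at (5,4): 0 [-], cum=3
Step 8: p0@ESC p1@ESC p2@ESC p3@ESC p4@ESC -> at (5,4): 0 [-], cum=3
Total visits = 3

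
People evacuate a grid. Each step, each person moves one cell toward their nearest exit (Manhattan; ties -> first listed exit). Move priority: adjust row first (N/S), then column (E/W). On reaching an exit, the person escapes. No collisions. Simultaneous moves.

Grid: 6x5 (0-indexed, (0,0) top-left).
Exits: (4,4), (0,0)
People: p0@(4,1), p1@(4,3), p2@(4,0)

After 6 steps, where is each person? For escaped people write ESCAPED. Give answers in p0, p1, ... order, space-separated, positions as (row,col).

Step 1: p0:(4,1)->(4,2) | p1:(4,3)->(4,4)->EXIT | p2:(4,0)->(4,1)
Step 2: p0:(4,2)->(4,3) | p1:escaped | p2:(4,1)->(4,2)
Step 3: p0:(4,3)->(4,4)->EXIT | p1:escaped | p2:(4,2)->(4,3)
Step 4: p0:escaped | p1:escaped | p2:(4,3)->(4,4)->EXIT

ESCAPED ESCAPED ESCAPED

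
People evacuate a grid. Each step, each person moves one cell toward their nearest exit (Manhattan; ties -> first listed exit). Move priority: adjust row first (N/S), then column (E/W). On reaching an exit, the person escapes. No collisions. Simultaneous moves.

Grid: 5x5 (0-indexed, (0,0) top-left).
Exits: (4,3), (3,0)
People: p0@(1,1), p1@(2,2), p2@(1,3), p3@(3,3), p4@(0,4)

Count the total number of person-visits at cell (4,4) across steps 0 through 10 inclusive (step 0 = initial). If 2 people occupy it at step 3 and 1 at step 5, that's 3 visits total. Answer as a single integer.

Step 0: p0@(1,1) p1@(2,2) p2@(1,3) p3@(3,3) p4@(0,4) -> at (4,4): 0 [-], cum=0
Step 1: p0@(2,1) p1@(3,2) p2@(2,3) p3@ESC p4@(1,4) -> at (4,4): 0 [-], cum=0
Step 2: p0@(3,1) p1@(4,2) p2@(3,3) p3@ESC p4@(2,4) -> at (4,4): 0 [-], cum=0
Step 3: p0@ESC p1@ESC p2@ESC p3@ESC p4@(3,4) -> at (4,4): 0 [-], cum=0
Step 4: p0@ESC p1@ESC p2@ESC p3@ESC p4@(4,4) -> at (4,4): 1 [p4], cum=1
Step 5: p0@ESC p1@ESC p2@ESC p3@ESC p4@ESC -> at (4,4): 0 [-], cum=1
Total visits = 1

Answer: 1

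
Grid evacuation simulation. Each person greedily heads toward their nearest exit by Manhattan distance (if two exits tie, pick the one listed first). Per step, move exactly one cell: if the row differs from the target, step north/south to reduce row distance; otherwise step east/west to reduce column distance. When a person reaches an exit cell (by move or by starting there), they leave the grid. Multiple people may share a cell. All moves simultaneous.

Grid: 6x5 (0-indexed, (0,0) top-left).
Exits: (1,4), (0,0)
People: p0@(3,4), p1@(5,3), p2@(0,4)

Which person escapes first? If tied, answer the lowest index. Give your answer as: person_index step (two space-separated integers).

Answer: 2 1

Derivation:
Step 1: p0:(3,4)->(2,4) | p1:(5,3)->(4,3) | p2:(0,4)->(1,4)->EXIT
Step 2: p0:(2,4)->(1,4)->EXIT | p1:(4,3)->(3,3) | p2:escaped
Step 3: p0:escaped | p1:(3,3)->(2,3) | p2:escaped
Step 4: p0:escaped | p1:(2,3)->(1,3) | p2:escaped
Step 5: p0:escaped | p1:(1,3)->(1,4)->EXIT | p2:escaped
Exit steps: [2, 5, 1]
First to escape: p2 at step 1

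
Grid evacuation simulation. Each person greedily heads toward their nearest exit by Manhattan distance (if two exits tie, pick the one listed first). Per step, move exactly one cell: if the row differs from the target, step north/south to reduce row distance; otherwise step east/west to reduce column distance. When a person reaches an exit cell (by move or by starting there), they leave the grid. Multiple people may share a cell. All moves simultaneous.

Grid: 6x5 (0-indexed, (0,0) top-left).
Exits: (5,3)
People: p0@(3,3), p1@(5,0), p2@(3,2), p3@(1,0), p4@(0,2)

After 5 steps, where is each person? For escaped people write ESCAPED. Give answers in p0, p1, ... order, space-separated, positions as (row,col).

Step 1: p0:(3,3)->(4,3) | p1:(5,0)->(5,1) | p2:(3,2)->(4,2) | p3:(1,0)->(2,0) | p4:(0,2)->(1,2)
Step 2: p0:(4,3)->(5,3)->EXIT | p1:(5,1)->(5,2) | p2:(4,2)->(5,2) | p3:(2,0)->(3,0) | p4:(1,2)->(2,2)
Step 3: p0:escaped | p1:(5,2)->(5,3)->EXIT | p2:(5,2)->(5,3)->EXIT | p3:(3,0)->(4,0) | p4:(2,2)->(3,2)
Step 4: p0:escaped | p1:escaped | p2:escaped | p3:(4,0)->(5,0) | p4:(3,2)->(4,2)
Step 5: p0:escaped | p1:escaped | p2:escaped | p3:(5,0)->(5,1) | p4:(4,2)->(5,2)

ESCAPED ESCAPED ESCAPED (5,1) (5,2)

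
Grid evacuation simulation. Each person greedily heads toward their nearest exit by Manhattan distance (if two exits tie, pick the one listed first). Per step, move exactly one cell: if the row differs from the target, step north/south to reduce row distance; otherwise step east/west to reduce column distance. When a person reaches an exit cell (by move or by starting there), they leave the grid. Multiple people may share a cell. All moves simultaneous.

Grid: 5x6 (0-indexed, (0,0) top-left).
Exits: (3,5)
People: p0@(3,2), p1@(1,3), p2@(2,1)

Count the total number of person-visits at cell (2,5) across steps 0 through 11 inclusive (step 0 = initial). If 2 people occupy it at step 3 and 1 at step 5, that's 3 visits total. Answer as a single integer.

Step 0: p0@(3,2) p1@(1,3) p2@(2,1) -> at (2,5): 0 [-], cum=0
Step 1: p0@(3,3) p1@(2,3) p2@(3,1) -> at (2,5): 0 [-], cum=0
Step 2: p0@(3,4) p1@(3,3) p2@(3,2) -> at (2,5): 0 [-], cum=0
Step 3: p0@ESC p1@(3,4) p2@(3,3) -> at (2,5): 0 [-], cum=0
Step 4: p0@ESC p1@ESC p2@(3,4) -> at (2,5): 0 [-], cum=0
Step 5: p0@ESC p1@ESC p2@ESC -> at (2,5): 0 [-], cum=0
Total visits = 0

Answer: 0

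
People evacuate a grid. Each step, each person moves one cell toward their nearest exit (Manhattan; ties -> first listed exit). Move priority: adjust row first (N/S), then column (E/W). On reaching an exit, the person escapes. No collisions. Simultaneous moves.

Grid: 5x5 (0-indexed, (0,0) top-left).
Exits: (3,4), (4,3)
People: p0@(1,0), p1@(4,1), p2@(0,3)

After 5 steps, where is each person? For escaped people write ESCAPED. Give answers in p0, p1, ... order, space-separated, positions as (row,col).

Step 1: p0:(1,0)->(2,0) | p1:(4,1)->(4,2) | p2:(0,3)->(1,3)
Step 2: p0:(2,0)->(3,0) | p1:(4,2)->(4,3)->EXIT | p2:(1,3)->(2,3)
Step 3: p0:(3,0)->(3,1) | p1:escaped | p2:(2,3)->(3,3)
Step 4: p0:(3,1)->(3,2) | p1:escaped | p2:(3,3)->(3,4)->EXIT
Step 5: p0:(3,2)->(3,3) | p1:escaped | p2:escaped

(3,3) ESCAPED ESCAPED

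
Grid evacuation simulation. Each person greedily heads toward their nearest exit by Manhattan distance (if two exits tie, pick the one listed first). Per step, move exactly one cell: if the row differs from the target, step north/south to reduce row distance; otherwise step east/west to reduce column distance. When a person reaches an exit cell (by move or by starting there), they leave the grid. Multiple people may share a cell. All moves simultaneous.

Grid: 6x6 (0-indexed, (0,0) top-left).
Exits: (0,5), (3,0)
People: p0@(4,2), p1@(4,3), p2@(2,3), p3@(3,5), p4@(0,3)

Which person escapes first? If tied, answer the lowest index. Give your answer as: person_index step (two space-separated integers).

Step 1: p0:(4,2)->(3,2) | p1:(4,3)->(3,3) | p2:(2,3)->(1,3) | p3:(3,5)->(2,5) | p4:(0,3)->(0,4)
Step 2: p0:(3,2)->(3,1) | p1:(3,3)->(3,2) | p2:(1,3)->(0,3) | p3:(2,5)->(1,5) | p4:(0,4)->(0,5)->EXIT
Step 3: p0:(3,1)->(3,0)->EXIT | p1:(3,2)->(3,1) | p2:(0,3)->(0,4) | p3:(1,5)->(0,5)->EXIT | p4:escaped
Step 4: p0:escaped | p1:(3,1)->(3,0)->EXIT | p2:(0,4)->(0,5)->EXIT | p3:escaped | p4:escaped
Exit steps: [3, 4, 4, 3, 2]
First to escape: p4 at step 2

Answer: 4 2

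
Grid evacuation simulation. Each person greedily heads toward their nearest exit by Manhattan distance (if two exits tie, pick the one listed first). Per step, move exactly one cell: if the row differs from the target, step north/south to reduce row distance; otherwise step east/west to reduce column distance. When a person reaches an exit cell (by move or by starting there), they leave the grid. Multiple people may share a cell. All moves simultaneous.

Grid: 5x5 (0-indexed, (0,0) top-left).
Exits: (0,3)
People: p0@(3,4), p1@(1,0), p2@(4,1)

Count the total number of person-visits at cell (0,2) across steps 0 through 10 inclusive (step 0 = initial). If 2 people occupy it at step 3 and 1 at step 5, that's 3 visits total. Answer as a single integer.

Answer: 2

Derivation:
Step 0: p0@(3,4) p1@(1,0) p2@(4,1) -> at (0,2): 0 [-], cum=0
Step 1: p0@(2,4) p1@(0,0) p2@(3,1) -> at (0,2): 0 [-], cum=0
Step 2: p0@(1,4) p1@(0,1) p2@(2,1) -> at (0,2): 0 [-], cum=0
Step 3: p0@(0,4) p1@(0,2) p2@(1,1) -> at (0,2): 1 [p1], cum=1
Step 4: p0@ESC p1@ESC p2@(0,1) -> at (0,2): 0 [-], cum=1
Step 5: p0@ESC p1@ESC p2@(0,2) -> at (0,2): 1 [p2], cum=2
Step 6: p0@ESC p1@ESC p2@ESC -> at (0,2): 0 [-], cum=2
Total visits = 2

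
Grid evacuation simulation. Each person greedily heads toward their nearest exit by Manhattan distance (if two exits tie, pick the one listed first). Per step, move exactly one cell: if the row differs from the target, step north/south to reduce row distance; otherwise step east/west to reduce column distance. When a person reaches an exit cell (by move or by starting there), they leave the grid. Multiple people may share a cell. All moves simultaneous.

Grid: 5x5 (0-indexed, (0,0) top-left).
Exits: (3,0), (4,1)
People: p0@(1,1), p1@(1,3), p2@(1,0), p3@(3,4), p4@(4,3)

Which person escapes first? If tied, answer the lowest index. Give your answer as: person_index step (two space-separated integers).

Answer: 2 2

Derivation:
Step 1: p0:(1,1)->(2,1) | p1:(1,3)->(2,3) | p2:(1,0)->(2,0) | p3:(3,4)->(3,3) | p4:(4,3)->(4,2)
Step 2: p0:(2,1)->(3,1) | p1:(2,3)->(3,3) | p2:(2,0)->(3,0)->EXIT | p3:(3,3)->(3,2) | p4:(4,2)->(4,1)->EXIT
Step 3: p0:(3,1)->(3,0)->EXIT | p1:(3,3)->(3,2) | p2:escaped | p3:(3,2)->(3,1) | p4:escaped
Step 4: p0:escaped | p1:(3,2)->(3,1) | p2:escaped | p3:(3,1)->(3,0)->EXIT | p4:escaped
Step 5: p0:escaped | p1:(3,1)->(3,0)->EXIT | p2:escaped | p3:escaped | p4:escaped
Exit steps: [3, 5, 2, 4, 2]
First to escape: p2 at step 2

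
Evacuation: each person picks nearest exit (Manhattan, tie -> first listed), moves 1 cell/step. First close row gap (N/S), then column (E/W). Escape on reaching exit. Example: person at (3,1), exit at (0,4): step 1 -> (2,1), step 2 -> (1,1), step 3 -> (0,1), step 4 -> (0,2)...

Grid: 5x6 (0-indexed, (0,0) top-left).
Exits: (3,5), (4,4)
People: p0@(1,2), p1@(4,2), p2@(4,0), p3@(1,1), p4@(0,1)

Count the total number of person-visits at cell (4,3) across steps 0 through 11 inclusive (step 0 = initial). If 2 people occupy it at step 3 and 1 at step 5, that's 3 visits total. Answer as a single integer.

Step 0: p0@(1,2) p1@(4,2) p2@(4,0) p3@(1,1) p4@(0,1) -> at (4,3): 0 [-], cum=0
Step 1: p0@(2,2) p1@(4,3) p2@(4,1) p3@(2,1) p4@(1,1) -> at (4,3): 1 [p1], cum=1
Step 2: p0@(3,2) p1@ESC p2@(4,2) p3@(3,1) p4@(2,1) -> at (4,3): 0 [-], cum=1
Step 3: p0@(3,3) p1@ESC p2@(4,3) p3@(3,2) p4@(3,1) -> at (4,3): 1 [p2], cum=2
Step 4: p0@(3,4) p1@ESC p2@ESC p3@(3,3) p4@(3,2) -> at (4,3): 0 [-], cum=2
Step 5: p0@ESC p1@ESC p2@ESC p3@(3,4) p4@(3,3) -> at (4,3): 0 [-], cum=2
Step 6: p0@ESC p1@ESC p2@ESC p3@ESC p4@(3,4) -> at (4,3): 0 [-], cum=2
Step 7: p0@ESC p1@ESC p2@ESC p3@ESC p4@ESC -> at (4,3): 0 [-], cum=2
Total visits = 2

Answer: 2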